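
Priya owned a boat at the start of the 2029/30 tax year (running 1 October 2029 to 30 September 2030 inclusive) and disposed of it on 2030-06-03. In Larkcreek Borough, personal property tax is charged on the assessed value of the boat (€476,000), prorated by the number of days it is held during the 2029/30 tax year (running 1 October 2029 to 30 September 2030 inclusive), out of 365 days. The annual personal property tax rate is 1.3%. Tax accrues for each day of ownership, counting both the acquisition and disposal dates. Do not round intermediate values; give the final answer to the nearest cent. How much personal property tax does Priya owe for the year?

Days held (2029-10-01 to 2030-06-03): 246 out of 365
Tax = €476,000 × 1.3% × 246/365 = €4,170.5425

€4,170.54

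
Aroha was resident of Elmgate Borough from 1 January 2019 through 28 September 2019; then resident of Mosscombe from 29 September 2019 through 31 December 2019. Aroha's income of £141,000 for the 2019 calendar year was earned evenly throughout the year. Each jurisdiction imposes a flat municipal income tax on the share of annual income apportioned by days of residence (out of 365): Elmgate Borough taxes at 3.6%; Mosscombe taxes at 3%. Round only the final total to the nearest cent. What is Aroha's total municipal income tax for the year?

£4,858.13

Elmgate Borough, 1 January – 28 September 2019: 271 days → £141,000 × 3.6% × 271/365 = £3,768.7562
Mosscombe, 29 September – 31 December 2019: 94 days → £141,000 × 3% × 94/365 = £1,089.3699
Total = £4,858.1260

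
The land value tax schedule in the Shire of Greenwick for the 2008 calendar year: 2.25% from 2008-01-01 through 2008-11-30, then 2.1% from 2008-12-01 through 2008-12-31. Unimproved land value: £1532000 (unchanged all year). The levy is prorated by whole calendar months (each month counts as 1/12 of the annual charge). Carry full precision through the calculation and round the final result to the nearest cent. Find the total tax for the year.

2008-01-01 to 2008-11-30: 11 months at 2.25% → £1532000 × 2.25% × 11/12 = £31597.5000
2008-12-01 to 2008-12-31: 1 month at 2.1% → £1532000 × 2.1% × 1/12 = £2681.0000
Total = £34278.5000

£34278.50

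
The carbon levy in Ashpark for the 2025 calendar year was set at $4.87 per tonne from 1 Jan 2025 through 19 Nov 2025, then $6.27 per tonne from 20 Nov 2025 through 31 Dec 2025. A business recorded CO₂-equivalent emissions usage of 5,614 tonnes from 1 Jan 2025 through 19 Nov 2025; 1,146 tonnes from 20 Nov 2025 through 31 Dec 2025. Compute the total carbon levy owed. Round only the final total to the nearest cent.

$34525.60

1 Jan – 19 Nov 2025: 5,614 tonnes at $4.87/tonne → $27340.18
20 Nov – 31 Dec 2025: 1,146 tonnes at $6.27/tonne → $7185.42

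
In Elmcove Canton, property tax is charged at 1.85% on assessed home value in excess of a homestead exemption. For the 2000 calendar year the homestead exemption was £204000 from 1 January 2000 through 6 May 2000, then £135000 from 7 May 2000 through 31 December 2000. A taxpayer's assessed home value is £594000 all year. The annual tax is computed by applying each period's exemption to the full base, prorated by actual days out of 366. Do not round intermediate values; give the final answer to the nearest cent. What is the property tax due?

£8048.56

1 January – 6 May 2000: 127 days, exemption £204000 → (£594000 − £204000) × 1.85% × 127/366 = £2503.5656
7 May – 31 December 2000: 239 days, exemption £135000 → (£594000 − £135000) × 1.85% × 239/366 = £5544.9959
Total = £8048.5615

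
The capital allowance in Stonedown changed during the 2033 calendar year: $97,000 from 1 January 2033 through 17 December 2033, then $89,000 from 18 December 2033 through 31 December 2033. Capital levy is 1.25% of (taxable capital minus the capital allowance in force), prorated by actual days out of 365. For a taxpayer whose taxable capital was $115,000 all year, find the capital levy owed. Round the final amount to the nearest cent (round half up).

1 January – 17 December 2033: 351 days, exemption $97,000 → ($115,000 − $97,000) × 1.25% × 351/365 = $216.3699
18 December – 31 December 2033: 14 days, exemption $89,000 → ($115,000 − $89,000) × 1.25% × 14/365 = $12.4658
Total = $228.8356

$228.84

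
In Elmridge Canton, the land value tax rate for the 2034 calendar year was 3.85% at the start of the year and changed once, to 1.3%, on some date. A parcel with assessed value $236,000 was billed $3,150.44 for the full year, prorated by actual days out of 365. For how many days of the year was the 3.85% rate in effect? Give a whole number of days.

Let d = days at the first rate; then 365 − d days at the second rate.
$236,000 × [3.85%·d + 1.3%·(365−d)] / 365 = $3,150.44
Solving gives d = 5, so the new rate took effect on 6 Jan 2034.

5 days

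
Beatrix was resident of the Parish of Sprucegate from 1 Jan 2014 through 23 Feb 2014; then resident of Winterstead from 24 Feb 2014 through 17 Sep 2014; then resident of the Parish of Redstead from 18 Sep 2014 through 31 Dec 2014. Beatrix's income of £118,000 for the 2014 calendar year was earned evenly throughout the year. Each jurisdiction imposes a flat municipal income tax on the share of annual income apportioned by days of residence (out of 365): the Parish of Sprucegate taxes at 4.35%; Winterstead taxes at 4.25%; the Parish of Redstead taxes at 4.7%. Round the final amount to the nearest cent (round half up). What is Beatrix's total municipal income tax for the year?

The Parish of Sprucegate, 1 Jan – 23 Feb 2014: 54 days → £118,000 × 4.35% × 54/365 = £759.4027
Winterstead, 24 Feb – 17 Sep 2014: 206 days → £118,000 × 4.25% × 206/365 = £2,830.3836
The Parish of Redstead, 18 Sep – 31 Dec 2014: 105 days → £118,000 × 4.7% × 105/365 = £1,595.4247
Total = £5,185.2110

£5,185.21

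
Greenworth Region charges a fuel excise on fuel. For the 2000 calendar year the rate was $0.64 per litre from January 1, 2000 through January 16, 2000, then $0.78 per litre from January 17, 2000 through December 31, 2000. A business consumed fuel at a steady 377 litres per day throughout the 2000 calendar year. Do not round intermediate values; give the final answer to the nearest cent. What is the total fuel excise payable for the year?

$106781.48

January 1 – January 16, 2000: 16 days × 377 litres/day = 6,032 litres at $0.64/litre → $3860.48
January 17 – December 31, 2000: 350 days × 377 litres/day = 131,950 litres at $0.78/litre → $102921.00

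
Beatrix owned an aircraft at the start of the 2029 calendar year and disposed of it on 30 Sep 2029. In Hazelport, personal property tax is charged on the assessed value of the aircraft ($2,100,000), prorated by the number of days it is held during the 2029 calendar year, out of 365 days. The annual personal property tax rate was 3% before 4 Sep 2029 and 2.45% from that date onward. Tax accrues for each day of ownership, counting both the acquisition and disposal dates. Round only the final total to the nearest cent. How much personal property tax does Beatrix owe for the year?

$46,266.16

1 Jan – 3 Sep 2029: 246 days at 3% → $2,100,000 × 3% × 246/365 = $42,460.2740
4 Sep – 30 Sep 2029: 27 days at 2.45% → $2,100,000 × 2.45% × 27/365 = $3,805.8904
Total = $46,266.1644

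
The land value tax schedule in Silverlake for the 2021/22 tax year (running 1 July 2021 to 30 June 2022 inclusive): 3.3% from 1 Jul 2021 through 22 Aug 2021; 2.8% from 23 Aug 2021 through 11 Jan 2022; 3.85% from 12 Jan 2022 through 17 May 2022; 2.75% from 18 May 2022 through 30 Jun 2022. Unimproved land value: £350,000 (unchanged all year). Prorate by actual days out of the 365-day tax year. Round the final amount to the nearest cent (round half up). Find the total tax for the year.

1 Jul – 22 Aug 2021: 53 days at 3.3% → £350,000 × 3.3% × 53/365 = £1,677.1233
23 Aug 2021 – 11 Jan 2022: 142 days at 2.8% → £350,000 × 2.8% × 142/365 = £3,812.6027
12 Jan – 17 May 2022: 126 days at 3.85% → £350,000 × 3.85% × 126/365 = £4,651.6438
18 May – 30 Jun 2022: 44 days at 2.75% → £350,000 × 2.75% × 44/365 = £1,160.2740
Total = £11,301.6438

£11,301.64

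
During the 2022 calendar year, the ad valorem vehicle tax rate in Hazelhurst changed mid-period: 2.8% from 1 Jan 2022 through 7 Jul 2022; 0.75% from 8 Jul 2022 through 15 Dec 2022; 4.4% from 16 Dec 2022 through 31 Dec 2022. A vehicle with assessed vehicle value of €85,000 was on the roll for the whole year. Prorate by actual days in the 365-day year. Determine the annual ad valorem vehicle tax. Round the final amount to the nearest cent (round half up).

1 Jan – 7 Jul 2022: 188 days at 2.8% → €85,000 × 2.8% × 188/365 = €1,225.8630
8 Jul – 15 Dec 2022: 161 days at 0.75% → €85,000 × 0.75% × 161/365 = €281.1986
16 Dec – 31 Dec 2022: 16 days at 4.4% → €85,000 × 4.4% × 16/365 = €163.9452
Total = €1,671.0068

€1,671.01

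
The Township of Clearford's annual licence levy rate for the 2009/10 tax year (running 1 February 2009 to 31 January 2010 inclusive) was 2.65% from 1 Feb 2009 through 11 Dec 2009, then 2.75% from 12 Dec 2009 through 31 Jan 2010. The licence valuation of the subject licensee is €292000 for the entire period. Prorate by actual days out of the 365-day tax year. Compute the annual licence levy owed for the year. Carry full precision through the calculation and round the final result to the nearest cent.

1 Feb – 11 Dec 2009: 314 days at 2.65% → €292000 × 2.65% × 314/365 = €6656.8000
12 Dec 2009 – 31 Jan 2010: 51 days at 2.75% → €292000 × 2.75% × 51/365 = €1122.0000
Total = €7778.8000

€7778.80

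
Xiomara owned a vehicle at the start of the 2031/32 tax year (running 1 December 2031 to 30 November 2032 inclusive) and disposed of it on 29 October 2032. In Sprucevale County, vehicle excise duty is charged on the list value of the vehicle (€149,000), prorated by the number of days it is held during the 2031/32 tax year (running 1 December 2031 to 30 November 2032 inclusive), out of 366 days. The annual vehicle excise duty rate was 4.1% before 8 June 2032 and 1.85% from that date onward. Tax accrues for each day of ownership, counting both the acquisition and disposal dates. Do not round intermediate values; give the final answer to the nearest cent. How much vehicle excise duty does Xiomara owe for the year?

1 December 2031 – 7 June 2032: 190 days at 4.1% → €149,000 × 4.1% × 190/366 = €3,171.3388
8 June – 29 October 2032: 144 days at 1.85% → €149,000 × 1.85% × 144/366 = €1,084.5246
Total = €4,255.8634

€4,255.86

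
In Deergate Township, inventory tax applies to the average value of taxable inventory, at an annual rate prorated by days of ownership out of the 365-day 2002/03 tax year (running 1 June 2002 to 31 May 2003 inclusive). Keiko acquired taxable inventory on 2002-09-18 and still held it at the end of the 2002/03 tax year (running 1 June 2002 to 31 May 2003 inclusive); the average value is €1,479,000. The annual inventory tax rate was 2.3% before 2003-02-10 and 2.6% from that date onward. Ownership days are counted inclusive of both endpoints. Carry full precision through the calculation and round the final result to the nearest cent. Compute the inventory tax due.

€25,207.83

2002-09-18 to 2003-02-09: 145 days at 2.3% → €1,479,000 × 2.3% × 145/365 = €13,513.6027
2003-02-10 to 2003-05-31: 111 days at 2.6% → €1,479,000 × 2.6% × 111/365 = €11,694.2301
Total = €25,207.8329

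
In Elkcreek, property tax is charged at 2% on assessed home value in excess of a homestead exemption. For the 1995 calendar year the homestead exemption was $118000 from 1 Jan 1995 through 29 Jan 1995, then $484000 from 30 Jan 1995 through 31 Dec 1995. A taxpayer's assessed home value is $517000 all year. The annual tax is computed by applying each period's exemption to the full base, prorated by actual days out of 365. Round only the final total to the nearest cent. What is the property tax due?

1 Jan – 29 Jan 1995: 29 days, exemption $118000 → ($517000 − $118000) × 2% × 29/365 = $634.0274
30 Jan – 31 Dec 1995: 336 days, exemption $484000 → ($517000 − $484000) × 2% × 336/365 = $607.5616
Total = $1241.5890

$1241.59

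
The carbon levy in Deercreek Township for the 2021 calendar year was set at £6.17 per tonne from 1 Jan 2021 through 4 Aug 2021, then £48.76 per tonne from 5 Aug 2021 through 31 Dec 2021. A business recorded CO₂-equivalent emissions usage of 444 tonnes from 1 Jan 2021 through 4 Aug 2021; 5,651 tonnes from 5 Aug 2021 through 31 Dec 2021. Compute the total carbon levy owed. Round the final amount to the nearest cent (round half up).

1 Jan – 4 Aug 2021: 444 tonnes at £6.17/tonne → £2,739.48
5 Aug – 31 Dec 2021: 5,651 tonnes at £48.76/tonne → £275,542.76

£278,282.24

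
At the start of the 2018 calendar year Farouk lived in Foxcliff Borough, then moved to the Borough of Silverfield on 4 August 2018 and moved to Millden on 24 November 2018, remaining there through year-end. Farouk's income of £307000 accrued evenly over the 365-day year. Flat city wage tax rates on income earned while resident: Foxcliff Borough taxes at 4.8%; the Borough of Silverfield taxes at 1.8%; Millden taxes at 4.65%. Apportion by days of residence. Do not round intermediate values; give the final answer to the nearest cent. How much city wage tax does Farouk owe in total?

£11861.98

Foxcliff Borough, 1 January – 3 August 2018: 215 days → £307000 × 4.8% × 215/365 = £8680.1096
The Borough of Silverfield, 4 August – 23 November 2018: 112 days → £307000 × 1.8% × 112/365 = £1695.6493
Millden, 24 November – 31 December 2018: 38 days → £307000 × 4.65% × 38/365 = £1486.2164
Total = £11861.9753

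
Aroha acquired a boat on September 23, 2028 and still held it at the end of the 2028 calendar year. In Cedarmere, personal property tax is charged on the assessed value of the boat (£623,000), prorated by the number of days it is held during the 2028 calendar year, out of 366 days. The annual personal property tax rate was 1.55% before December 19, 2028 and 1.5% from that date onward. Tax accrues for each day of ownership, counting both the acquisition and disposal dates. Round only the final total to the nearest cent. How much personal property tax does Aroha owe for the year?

September 23 – December 18, 2028: 87 days at 1.55% → £623,000 × 1.55% × 87/366 = £2,295.3975
December 19 – December 31, 2028: 13 days at 1.5% → £623,000 × 1.5% × 13/366 = £331.9262
Total = £2,627.3238

£2,627.32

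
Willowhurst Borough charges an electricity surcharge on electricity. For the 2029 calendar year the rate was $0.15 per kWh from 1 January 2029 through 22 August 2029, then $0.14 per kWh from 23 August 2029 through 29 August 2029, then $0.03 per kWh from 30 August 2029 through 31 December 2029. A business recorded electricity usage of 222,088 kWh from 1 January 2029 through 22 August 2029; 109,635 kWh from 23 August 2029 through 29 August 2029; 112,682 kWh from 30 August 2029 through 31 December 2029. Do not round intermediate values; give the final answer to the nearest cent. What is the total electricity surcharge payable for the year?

$52,042.56

1 January – 22 August 2029: 222,088 kWh at $0.15/kWh → $33,313.20
23 August – 29 August 2029: 109,635 kWh at $0.14/kWh → $15,348.90
30 August – 31 December 2029: 112,682 kWh at $0.03/kWh → $3,380.46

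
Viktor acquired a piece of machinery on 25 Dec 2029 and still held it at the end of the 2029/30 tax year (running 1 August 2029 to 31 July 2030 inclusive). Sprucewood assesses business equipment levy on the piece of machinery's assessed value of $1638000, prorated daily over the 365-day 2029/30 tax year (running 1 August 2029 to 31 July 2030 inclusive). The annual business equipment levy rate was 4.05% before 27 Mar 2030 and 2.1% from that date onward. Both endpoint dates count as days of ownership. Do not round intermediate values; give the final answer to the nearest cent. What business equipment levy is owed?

25 Dec 2029 – 26 Mar 2030: 92 days at 4.05% → $1638000 × 4.05% × 92/365 = $16721.0630
27 Mar – 31 Jul 2030: 127 days at 2.1% → $1638000 × 2.1% × 127/365 = $11968.6192
Total = $28689.6822

$28689.68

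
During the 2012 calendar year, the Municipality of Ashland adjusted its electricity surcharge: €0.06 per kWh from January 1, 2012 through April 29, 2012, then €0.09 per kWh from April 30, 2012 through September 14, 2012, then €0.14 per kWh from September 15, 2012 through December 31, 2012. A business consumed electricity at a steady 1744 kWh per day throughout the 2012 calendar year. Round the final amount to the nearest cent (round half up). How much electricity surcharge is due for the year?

January 1 – April 29, 2012: 120 days × 1744 kWh/day = 209,280 kWh at €0.06/kWh → €12,556.80
April 30 – September 14, 2012: 138 days × 1744 kWh/day = 240,672 kWh at €0.09/kWh → €21,660.48
September 15 – December 31, 2012: 108 days × 1744 kWh/day = 188,352 kWh at €0.14/kWh → €26,369.28

€60,586.56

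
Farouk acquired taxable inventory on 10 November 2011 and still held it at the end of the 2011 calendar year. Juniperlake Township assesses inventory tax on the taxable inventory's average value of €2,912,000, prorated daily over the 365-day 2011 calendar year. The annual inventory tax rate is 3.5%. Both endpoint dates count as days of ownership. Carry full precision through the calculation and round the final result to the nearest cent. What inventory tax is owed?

Days held (10 November – 31 December 2011): 52 out of 365
Tax = €2,912,000 × 3.5% × 52/365 = €14,520.1096

€14,520.11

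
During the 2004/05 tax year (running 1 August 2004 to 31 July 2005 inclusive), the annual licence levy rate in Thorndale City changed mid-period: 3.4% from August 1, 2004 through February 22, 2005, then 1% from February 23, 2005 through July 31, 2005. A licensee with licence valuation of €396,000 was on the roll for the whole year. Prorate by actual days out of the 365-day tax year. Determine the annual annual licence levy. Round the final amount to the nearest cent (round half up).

August 1, 2004 – February 22, 2005: 206 days at 3.4% → €396,000 × 3.4% × 206/365 = €7,598.8603
February 23 – July 31, 2005: 159 days at 1% → €396,000 × 1% × 159/365 = €1,725.0411
Total = €9,323.9014

€9,323.90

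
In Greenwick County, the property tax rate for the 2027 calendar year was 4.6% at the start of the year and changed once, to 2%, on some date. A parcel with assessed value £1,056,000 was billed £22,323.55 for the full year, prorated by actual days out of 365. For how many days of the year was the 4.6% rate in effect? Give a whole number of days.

16 days

Let d = days at the first rate; then 365 − d days at the second rate.
£1,056,000 × [4.6%·d + 2%·(365−d)] / 365 = £22,323.55
Solving gives d = 16, so the new rate took effect on 17 January 2027.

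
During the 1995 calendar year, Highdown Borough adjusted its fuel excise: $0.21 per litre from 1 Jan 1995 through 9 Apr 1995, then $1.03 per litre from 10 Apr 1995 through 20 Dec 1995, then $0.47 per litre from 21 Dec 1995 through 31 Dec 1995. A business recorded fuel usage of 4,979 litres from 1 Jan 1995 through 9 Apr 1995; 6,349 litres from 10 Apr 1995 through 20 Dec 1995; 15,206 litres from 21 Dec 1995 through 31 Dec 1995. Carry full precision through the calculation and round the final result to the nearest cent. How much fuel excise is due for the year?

1 Jan – 9 Apr 1995: 4,979 litres at $0.21/litre → $1045.59
10 Apr – 20 Dec 1995: 6,349 litres at $1.03/litre → $6539.47
21 Dec – 31 Dec 1995: 15,206 litres at $0.47/litre → $7146.82

$14731.88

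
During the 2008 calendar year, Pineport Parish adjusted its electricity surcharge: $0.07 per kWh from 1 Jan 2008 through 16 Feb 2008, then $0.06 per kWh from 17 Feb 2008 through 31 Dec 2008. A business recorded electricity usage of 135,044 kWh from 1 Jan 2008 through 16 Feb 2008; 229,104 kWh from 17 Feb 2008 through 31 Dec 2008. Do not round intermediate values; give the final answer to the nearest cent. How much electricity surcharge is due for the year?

$23,199.32

1 Jan – 16 Feb 2008: 135,044 kWh at $0.07/kWh → $9,453.08
17 Feb – 31 Dec 2008: 229,104 kWh at $0.06/kWh → $13,746.24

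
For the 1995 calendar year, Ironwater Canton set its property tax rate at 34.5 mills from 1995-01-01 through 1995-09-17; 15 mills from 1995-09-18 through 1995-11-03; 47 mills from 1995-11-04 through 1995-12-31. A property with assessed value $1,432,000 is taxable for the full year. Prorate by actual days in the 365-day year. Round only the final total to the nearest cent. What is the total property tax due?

$48,652.69

1995-01-01 to 1995-09-17: 260 days at 34.5 mills → $1,432,000 × 3.45% × 260/365 = $35,191.8904
1995-09-18 to 1995-11-03: 47 days at 15 mills → $1,432,000 × 1.5% × 47/365 = $2,765.9178
1995-11-04 to 1995-12-31: 58 days at 47 mills → $1,432,000 × 4.7% × 58/365 = $10,694.8822
Total = $48,652.6904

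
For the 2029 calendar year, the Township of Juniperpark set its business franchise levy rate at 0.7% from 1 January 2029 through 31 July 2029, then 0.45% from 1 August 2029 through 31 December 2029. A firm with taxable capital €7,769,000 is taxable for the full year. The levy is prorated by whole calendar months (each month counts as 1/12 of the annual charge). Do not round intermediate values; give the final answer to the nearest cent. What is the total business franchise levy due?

€46,290.29

1 January – 31 July 2029: 7 months at 0.7% → €7,769,000 × 0.7% × 7/12 = €31,723.4167
1 August – 31 December 2029: 5 months at 0.45% → €7,769,000 × 0.45% × 5/12 = €14,566.8750
Total = €46,290.2917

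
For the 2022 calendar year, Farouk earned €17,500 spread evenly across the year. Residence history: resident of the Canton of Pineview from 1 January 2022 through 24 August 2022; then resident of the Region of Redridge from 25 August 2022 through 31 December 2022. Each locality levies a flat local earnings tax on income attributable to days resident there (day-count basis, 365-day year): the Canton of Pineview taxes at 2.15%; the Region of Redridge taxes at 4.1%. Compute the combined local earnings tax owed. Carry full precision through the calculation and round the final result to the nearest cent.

The Canton of Pineview, 1 January – 24 August 2022: 236 days → €17,500 × 2.15% × 236/365 = €243.2740
The Region of Redridge, 25 August – 31 December 2022: 129 days → €17,500 × 4.1% × 129/365 = €253.5822
Total = €496.8562

€496.86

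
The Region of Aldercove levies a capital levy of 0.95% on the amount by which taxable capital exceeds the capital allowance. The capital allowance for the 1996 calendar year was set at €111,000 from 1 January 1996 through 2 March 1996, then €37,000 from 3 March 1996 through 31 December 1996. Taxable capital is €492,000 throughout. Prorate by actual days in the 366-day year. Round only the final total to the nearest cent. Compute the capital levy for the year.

€4,203.41

1 January – 2 March 1996: 62 days, exemption €111,000 → (€492,000 − €111,000) × 0.95% × 62/366 = €613.1393
3 March – 31 December 1996: 304 days, exemption €37,000 → (€492,000 − €37,000) × 0.95% × 304/366 = €3,590.2732
Total = €4,203.4126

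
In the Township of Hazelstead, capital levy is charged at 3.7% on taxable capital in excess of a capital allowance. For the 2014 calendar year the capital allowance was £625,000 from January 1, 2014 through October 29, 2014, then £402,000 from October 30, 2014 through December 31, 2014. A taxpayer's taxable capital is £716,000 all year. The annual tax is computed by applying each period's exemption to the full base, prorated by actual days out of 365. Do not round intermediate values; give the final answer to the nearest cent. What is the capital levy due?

£4,791.15

January 1 – October 29, 2014: 302 days, exemption £625,000 → (£716,000 − £625,000) × 3.7% × 302/365 = £2,785.8466
October 30 – December 31, 2014: 63 days, exemption £402,000 → (£716,000 − £402,000) × 3.7% × 63/365 = £2,005.2986
Total = £4,791.1452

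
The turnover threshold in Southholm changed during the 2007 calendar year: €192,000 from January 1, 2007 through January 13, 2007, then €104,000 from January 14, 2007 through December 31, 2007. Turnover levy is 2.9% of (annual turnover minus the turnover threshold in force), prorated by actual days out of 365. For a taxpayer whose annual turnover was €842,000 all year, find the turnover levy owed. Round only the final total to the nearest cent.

€21,311.11

January 1 – January 13, 2007: 13 days, exemption €192,000 → (€842,000 − €192,000) × 2.9% × 13/365 = €671.3699
January 14 – December 31, 2007: 352 days, exemption €104,000 → (€842,000 − €104,000) × 2.9% × 352/365 = €20,639.7370
Total = €21,311.1068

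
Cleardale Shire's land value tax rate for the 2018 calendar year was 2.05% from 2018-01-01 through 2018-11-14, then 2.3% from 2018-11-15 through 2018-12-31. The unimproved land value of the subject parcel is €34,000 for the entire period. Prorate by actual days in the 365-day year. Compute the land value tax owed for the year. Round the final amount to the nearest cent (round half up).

2018-01-01 to 2018-11-14: 318 days at 2.05% → €34,000 × 2.05% × 318/365 = €607.2493
2018-11-15 to 2018-12-31: 47 days at 2.3% → €34,000 × 2.3% × 47/365 = €100.6959
Total = €707.9452

€707.95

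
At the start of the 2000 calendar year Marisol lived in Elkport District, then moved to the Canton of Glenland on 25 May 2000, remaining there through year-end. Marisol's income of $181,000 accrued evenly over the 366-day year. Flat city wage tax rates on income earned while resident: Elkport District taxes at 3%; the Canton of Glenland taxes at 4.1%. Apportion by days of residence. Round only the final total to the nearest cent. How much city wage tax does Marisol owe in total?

Elkport District, 1 Jan – 24 May 2000: 145 days → $181,000 × 3% × 145/366 = $2,151.2295
The Canton of Glenland, 25 May – 31 Dec 2000: 221 days → $181,000 × 4.1% × 221/366 = $4,480.9863
Total = $6,632.2158

$6,632.22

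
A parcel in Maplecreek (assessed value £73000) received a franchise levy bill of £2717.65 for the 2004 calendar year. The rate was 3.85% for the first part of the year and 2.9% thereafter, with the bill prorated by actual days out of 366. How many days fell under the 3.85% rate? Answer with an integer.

317 days

Let d = days at the first rate; then 366 − d days at the second rate.
£73000 × [3.85%·d + 2.9%·(366−d)] / 366 = £2717.65
Solving gives d = 317, so the new rate took effect on 13 Nov 2004.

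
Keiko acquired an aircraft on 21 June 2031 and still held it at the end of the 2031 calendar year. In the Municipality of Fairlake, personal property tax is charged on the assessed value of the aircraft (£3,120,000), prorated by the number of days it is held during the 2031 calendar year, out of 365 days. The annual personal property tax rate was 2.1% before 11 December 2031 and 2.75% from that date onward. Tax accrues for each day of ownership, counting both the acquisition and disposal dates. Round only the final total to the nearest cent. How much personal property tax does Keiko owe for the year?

£35,991.12

21 June – 10 December 2031: 173 days at 2.1% → £3,120,000 × 2.1% × 173/365 = £31,054.6849
11 December – 31 December 2031: 21 days at 2.75% → £3,120,000 × 2.75% × 21/365 = £4,936.4384
Total = £35,991.1233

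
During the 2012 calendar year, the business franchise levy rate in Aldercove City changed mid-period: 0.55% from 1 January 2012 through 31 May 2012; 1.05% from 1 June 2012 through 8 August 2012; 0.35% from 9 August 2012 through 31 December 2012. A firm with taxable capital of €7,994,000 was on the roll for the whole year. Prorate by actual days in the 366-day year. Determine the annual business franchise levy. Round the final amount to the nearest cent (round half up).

€45,168.28

1 January – 31 May 2012: 152 days at 0.55% → €7,994,000 × 0.55% × 152/366 = €18,259.5191
1 June – 8 August 2012: 69 days at 1.05% → €7,994,000 × 1.05% × 69/366 = €15,824.1885
9 August – 31 December 2012: 145 days at 0.35% → €7,994,000 × 0.35% × 145/366 = €11,084.5765
Total = €45,168.2842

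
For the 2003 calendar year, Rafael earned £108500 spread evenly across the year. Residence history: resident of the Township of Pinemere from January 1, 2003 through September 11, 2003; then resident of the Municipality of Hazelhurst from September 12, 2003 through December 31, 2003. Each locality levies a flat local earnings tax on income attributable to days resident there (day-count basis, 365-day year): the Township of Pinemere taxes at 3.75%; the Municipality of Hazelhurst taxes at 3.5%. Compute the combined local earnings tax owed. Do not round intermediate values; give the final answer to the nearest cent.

The Township of Pinemere, January 1 – September 11, 2003: 254 days → £108500 × 3.75% × 254/365 = £2831.4041
The Municipality of Hazelhurst, September 12 – December 31, 2003: 111 days → £108500 × 3.5% × 111/365 = £1154.8562
Total = £3986.2603

£3986.26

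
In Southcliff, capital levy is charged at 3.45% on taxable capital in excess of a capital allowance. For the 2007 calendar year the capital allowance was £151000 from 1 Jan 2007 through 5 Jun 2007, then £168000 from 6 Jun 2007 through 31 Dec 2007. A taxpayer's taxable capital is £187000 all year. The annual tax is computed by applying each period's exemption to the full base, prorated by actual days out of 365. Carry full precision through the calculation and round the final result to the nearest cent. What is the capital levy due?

1 Jan – 5 Jun 2007: 156 days, exemption £151000 → (£187000 − £151000) × 3.45% × 156/365 = £530.8274
6 Jun – 31 Dec 2007: 209 days, exemption £168000 → (£187000 − £168000) × 3.45% × 209/365 = £375.3411
Total = £906.1685

£906.17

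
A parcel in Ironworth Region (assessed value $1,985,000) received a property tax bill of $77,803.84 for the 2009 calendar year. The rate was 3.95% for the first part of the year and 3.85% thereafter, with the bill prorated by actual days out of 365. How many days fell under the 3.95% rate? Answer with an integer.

254 days

Let d = days at the first rate; then 365 − d days at the second rate.
$1,985,000 × [3.95%·d + 3.85%·(365−d)] / 365 = $77,803.84
Solving gives d = 254, so the new rate took effect on 12 September 2009.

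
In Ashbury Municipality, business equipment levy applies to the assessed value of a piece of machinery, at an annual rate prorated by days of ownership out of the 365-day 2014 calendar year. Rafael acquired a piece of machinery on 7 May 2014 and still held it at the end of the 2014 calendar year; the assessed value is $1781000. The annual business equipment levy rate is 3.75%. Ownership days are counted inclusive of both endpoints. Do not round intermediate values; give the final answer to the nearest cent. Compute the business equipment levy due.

Days held (7 May – 31 Dec 2014): 239 out of 365
Tax = $1781000 × 3.75% × 239/365 = $43732.0890

$43732.09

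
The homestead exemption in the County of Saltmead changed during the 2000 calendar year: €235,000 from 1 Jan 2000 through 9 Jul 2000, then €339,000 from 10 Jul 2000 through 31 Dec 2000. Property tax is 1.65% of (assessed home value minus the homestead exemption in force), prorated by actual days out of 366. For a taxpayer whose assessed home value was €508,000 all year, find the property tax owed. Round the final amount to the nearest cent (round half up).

€3,684.01

1 Jan – 9 Jul 2000: 191 days, exemption €235,000 → (€508,000 − €235,000) × 1.65% × 191/366 = €2,350.7090
10 Jul – 31 Dec 2000: 175 days, exemption €339,000 → (€508,000 − €339,000) × 1.65% × 175/366 = €1,333.2992
Total = €3,684.0082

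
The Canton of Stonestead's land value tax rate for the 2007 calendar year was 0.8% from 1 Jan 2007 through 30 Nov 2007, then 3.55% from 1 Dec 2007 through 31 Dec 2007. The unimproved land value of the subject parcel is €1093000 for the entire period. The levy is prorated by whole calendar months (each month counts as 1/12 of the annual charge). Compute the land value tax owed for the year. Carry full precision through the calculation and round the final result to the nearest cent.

1 Jan – 30 Nov 2007: 11 months at 0.8% → €1093000 × 0.8% × 11/12 = €8015.3333
1 Dec – 31 Dec 2007: 1 month at 3.55% → €1093000 × 3.55% × 1/12 = €3233.4583
Total = €11248.7917

€11248.79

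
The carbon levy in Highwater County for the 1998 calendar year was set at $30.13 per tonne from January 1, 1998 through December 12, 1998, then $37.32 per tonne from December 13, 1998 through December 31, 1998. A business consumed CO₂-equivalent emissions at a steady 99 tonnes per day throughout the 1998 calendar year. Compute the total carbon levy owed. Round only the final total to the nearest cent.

January 1 – December 12, 1998: 346 days × 99 tonnes/day = 34,254 tonnes at $30.13/tonne → $1,032,073.02
December 13 – December 31, 1998: 19 days × 99 tonnes/day = 1,881 tonnes at $37.32/tonne → $70,198.92

$1,102,271.94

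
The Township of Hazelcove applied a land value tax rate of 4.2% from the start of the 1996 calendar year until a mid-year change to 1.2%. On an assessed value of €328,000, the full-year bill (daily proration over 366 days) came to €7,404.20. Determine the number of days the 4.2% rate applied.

Let d = days at the first rate; then 366 − d days at the second rate.
€328,000 × [4.2%·d + 1.2%·(366−d)] / 366 = €7,404.20
Solving gives d = 129, so the new rate took effect on 9 May 1996.

129 days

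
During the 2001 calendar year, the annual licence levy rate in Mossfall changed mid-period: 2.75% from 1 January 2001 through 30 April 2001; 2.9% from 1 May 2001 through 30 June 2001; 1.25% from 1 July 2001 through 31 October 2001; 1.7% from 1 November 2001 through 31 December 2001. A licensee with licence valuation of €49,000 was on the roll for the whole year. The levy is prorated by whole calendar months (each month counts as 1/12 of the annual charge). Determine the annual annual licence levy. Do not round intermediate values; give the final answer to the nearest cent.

€1,029.00

1 January – 30 April 2001: 4 months at 2.75% → €49,000 × 2.75% × 4/12 = €449.1667
1 May – 30 June 2001: 2 months at 2.9% → €49,000 × 2.9% × 2/12 = €236.8333
1 July – 31 October 2001: 4 months at 1.25% → €49,000 × 1.25% × 4/12 = €204.1667
1 November – 31 December 2001: 2 months at 1.7% → €49,000 × 1.7% × 2/12 = €138.8333
Total = €1,029.0000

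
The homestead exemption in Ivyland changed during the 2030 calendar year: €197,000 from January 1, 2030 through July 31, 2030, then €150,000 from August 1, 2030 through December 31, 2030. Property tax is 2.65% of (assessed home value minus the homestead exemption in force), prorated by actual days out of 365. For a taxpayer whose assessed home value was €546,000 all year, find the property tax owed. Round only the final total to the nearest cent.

€9,770.59

January 1 – July 31, 2030: 212 days, exemption €197,000 → (€546,000 − €197,000) × 2.65% × 212/365 = €5,371.7315
August 1 – December 31, 2030: 153 days, exemption €150,000 → (€546,000 − €150,000) × 2.65% × 153/365 = €4,398.8548
Total = €9,770.5863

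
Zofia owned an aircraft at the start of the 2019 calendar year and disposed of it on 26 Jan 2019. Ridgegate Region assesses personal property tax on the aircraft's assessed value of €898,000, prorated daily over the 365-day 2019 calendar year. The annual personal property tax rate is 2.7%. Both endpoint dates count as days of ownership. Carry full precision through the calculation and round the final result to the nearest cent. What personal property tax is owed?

Days held (1 Jan – 26 Jan 2019): 26 out of 365
Tax = €898,000 × 2.7% × 26/365 = €1,727.1123

€1,727.11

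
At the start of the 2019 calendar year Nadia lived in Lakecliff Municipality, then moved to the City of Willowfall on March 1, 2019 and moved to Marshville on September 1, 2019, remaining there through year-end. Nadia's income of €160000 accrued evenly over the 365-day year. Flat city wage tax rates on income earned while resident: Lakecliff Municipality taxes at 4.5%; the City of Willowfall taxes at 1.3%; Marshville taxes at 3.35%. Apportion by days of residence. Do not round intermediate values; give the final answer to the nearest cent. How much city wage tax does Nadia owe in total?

€4003.95

Lakecliff Municipality, January 1 – February 28, 2019: 59 days → €160000 × 4.5% × 59/365 = €1163.8356
The City of Willowfall, March 1 – August 31, 2019: 184 days → €160000 × 1.3% × 184/365 = €1048.5479
Marshville, September 1 – December 31, 2019: 122 days → €160000 × 3.35% × 122/365 = €1791.5616
Total = €4003.9452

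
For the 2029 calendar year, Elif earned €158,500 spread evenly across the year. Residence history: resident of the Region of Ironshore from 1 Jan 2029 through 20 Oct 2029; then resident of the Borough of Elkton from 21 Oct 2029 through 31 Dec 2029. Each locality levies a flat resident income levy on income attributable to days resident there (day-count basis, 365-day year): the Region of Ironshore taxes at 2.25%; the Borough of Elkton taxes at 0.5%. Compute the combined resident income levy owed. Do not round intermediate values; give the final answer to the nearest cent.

The Region of Ironshore, 1 Jan – 20 Oct 2029: 293 days → €158,500 × 2.25% × 293/365 = €2,862.7705
The Borough of Elkton, 21 Oct – 31 Dec 2029: 72 days → €158,500 × 0.5% × 72/365 = €156.3288
Total = €3,019.0993

€3,019.10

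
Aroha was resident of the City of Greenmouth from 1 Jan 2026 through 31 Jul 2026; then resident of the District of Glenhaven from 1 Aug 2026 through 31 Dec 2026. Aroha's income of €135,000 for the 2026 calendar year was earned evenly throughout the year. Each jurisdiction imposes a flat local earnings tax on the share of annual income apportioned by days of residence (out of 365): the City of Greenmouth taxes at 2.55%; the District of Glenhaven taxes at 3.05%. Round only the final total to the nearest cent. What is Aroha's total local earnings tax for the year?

€3,725.45

The City of Greenmouth, 1 Jan – 31 Jul 2026: 212 days → €135,000 × 2.55% × 212/365 = €1,999.4795
The District of Glenhaven, 1 Aug – 31 Dec 2026: 153 days → €135,000 × 3.05% × 153/365 = €1,725.9658
Total = €3,725.4452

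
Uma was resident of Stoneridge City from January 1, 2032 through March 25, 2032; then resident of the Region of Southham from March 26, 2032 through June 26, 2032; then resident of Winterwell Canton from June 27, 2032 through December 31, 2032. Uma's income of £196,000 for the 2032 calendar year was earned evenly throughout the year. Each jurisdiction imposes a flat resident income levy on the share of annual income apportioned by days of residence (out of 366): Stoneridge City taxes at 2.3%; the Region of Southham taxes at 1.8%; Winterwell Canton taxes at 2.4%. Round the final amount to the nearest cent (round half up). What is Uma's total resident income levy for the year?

£4,359.66

Stoneridge City, January 1 – March 25, 2032: 85 days → £196,000 × 2.3% × 85/366 = £1,046.9399
The Region of Southham, March 26 – June 26, 2032: 93 days → £196,000 × 1.8% × 93/366 = £896.4590
Winterwell Canton, June 27 – December 31, 2032: 188 days → £196,000 × 2.4% × 188/366 = £2,416.2623
Total = £4,359.6612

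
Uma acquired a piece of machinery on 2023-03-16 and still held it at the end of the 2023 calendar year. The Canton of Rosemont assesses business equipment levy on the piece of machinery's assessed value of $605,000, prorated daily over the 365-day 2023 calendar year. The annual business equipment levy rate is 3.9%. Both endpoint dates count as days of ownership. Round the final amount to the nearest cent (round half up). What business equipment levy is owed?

$18,811.36

Days held (2023-03-16 to 2023-12-31): 291 out of 365
Tax = $605,000 × 3.9% × 291/365 = $18,811.3562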